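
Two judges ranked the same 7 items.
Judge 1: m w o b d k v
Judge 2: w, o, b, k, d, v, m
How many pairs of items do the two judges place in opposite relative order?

Assign each item its position (1..7) in the first ordering, then rewrite the second ordering as that position sequence:
positions: m→1, w→2, o→3, b→4, d→5, k→6, v→7
second ordering as positions: [2, 3, 4, 6, 5, 7, 1]
Discordant pairs = inversions in this position sequence.
2: 1 → 1
3: 1 → 1
4: 1 → 1
6: 5, 1 → 2
5: 1 → 1
7: 1 → 1
1: 0
Total: 1 + 1 + 1 + 2 + 1 + 1 + 0 = 7

7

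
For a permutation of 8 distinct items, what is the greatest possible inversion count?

28 inversions

The maximum occurs when the array is in strictly decreasing order: every one of the C(8, 2) pairs is inverted.
C(8, 2) = 8·7/2 = 28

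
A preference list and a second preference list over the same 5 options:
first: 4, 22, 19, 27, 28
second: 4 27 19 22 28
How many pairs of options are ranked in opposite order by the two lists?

Assign each item its position (1..5) in the first ordering, then rewrite the second ordering as that position sequence:
positions: 4→1, 22→2, 19→3, 27→4, 28→5
second ordering as positions: [1, 4, 3, 2, 5]
Discordant pairs = inversions in this position sequence.
1: 0
4: 3, 2 → 2
3: 2 → 1
2: 0
5: 0
Total: 0 + 2 + 1 + 0 + 0 = 3

3 pairs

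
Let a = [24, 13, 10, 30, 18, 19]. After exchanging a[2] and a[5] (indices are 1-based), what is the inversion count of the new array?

Positions 2 and 5 hold 13 and 18; after swapping, the array is [24, 18, 10, 30, 13, 19].
Count, for each position, how many later elements it exceeds:
24 → 18, 10, 13, 19 → 4
18 → 10, 13 → 2
10 → none → 0
30 → 13, 19 → 2
13 → none → 0
19 → none → 0
Sum: 4 + 2 + 0 + 2 + 0 + 0 = 8

8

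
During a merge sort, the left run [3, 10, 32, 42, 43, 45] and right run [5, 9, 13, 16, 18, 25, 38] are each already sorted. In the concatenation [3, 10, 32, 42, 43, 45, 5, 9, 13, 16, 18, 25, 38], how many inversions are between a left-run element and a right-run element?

29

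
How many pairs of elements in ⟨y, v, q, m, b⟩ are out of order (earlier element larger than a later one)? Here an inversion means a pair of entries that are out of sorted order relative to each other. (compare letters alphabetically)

10 out-of-order pairs

Sweep left to right; for each value list the smaller values that follow it:
y: 4
v: 3
q: 2
m: 1
b: 0
Sum: 4 + 3 + 2 + 1 + 0 = 10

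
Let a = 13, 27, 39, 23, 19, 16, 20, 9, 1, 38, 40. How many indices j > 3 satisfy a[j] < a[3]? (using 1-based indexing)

7 such elements

The element at index 3 is 39.
Elements after it: 23, 19, 16, 20, 9, 1, 38, 40
Those smaller than 39: 23, 19, 16, 20, 9, 1, 38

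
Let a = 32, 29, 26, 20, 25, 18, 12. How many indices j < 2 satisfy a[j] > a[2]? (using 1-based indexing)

1 such element

The element at index 2 is 29.
Elements before it: 32
Those larger than 29: 32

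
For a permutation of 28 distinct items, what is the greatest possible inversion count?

378 inversions

The maximum occurs when the array is in strictly decreasing order: every one of the C(28, 2) pairs is inverted.
C(28, 2) = 28·27/2 = 378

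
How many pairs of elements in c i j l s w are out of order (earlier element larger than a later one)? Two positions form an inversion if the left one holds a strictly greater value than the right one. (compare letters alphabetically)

Inversion pairs (indices are 0-based):
(none)
That's 0 pairs.

0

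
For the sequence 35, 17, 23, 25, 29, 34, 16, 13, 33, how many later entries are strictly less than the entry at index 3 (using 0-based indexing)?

The element at index 3 is 25.
Elements after it: 29, 34, 16, 13, 33
Those smaller than 25: 16, 13

2 such elements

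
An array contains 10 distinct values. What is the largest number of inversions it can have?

45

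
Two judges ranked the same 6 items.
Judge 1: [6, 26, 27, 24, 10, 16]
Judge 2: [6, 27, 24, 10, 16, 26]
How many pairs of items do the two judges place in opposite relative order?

Assign each item its position (1..6) in the first ordering, then rewrite the second ordering as that position sequence:
positions: 6→1, 26→2, 27→3, 24→4, 10→5, 16→6
second ordering as positions: [1, 3, 4, 5, 6, 2]
Discordant pairs = inversions in this position sequence.
1: 0
3: 2 → 1
4: 2 → 1
5: 2 → 1
6: 2 → 1
2: 0
Total: 0 + 1 + 1 + 1 + 1 + 0 = 4

There are 4 discordant pairs.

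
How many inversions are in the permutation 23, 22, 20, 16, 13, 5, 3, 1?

28

For each element, count later entries that are smaller:
23 → 22, 20, 16, 13, 5, 3, 1 → 7
22 → 20, 16, 13, 5, 3, 1 → 6
20 → 16, 13, 5, 3, 1 → 5
16 → 13, 5, 3, 1 → 4
13 → 5, 3, 1 → 3
5 → 3, 1 → 2
3 → 1 → 1
1 → none → 0
Sum: 7 + 6 + 5 + 4 + 3 + 2 + 1 + 0 = 28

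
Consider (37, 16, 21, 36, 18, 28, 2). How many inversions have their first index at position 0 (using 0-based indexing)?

The element at index 0 is 37.
Elements after it: 16, 21, 36, 18, 28, 2
Those smaller than 37: 16, 21, 36, 18, 28, 2

6 such elements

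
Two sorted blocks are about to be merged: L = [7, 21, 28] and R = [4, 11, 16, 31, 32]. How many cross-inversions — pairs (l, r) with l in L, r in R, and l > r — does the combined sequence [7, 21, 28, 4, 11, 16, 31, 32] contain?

For each element r of the right run, count left-run elements greater than r:
r = 4: 7, 21, 28 → 3
r = 11: 21, 28 → 2
r = 16: 21, 28 → 2
r = 31: none → 0
r = 32: none → 0
Cross-inversions: 3 + 2 + 2 + 0 + 0 = 7

7 split inversions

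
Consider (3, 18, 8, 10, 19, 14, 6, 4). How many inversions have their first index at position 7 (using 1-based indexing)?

The element at index 7 is 6.
Elements after it: 4
Those smaller than 6: 4

1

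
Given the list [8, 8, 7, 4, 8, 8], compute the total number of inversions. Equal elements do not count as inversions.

Count, for each position, how many later elements it exceeds:
8 → 7, 4 → 2
8 → 7, 4 → 2
7 → 4 → 1
4 → none → 0
8 → none → 0
8 → none → 0
Sum: 2 + 2 + 1 + 0 + 0 + 0 = 5

5 inversions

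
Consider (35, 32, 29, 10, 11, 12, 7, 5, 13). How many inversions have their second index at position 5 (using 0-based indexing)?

The element at index 5 is 12.
Elements before it: 35, 32, 29, 10, 11
Those larger than 12: 35, 32, 29

3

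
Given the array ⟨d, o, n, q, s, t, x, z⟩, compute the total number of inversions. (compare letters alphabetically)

1

Count, for each position, how many later elements it exceeds:
d → none → 0
o → n → 1
n → none → 0
q → none → 0
s → none → 0
t → none → 0
x → none → 0
z → none → 0
Sum: 0 + 1 + 0 + 0 + 0 + 0 + 0 + 0 = 1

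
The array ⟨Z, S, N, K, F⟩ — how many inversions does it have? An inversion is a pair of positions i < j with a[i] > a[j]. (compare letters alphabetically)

10

For each element, count later entries that are smaller:
Z → S, N, K, F → 4
S → N, K, F → 3
N → K, F → 2
K → F → 1
F → none → 0
Sum: 4 + 3 + 2 + 1 + 0 = 10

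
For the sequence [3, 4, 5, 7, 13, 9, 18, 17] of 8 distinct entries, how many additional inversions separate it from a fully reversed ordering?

Maximum inversions for 8 distinct elements is C(8, 2) = 8·7/2 = 28.
Current inversions — for each element, count later smaller elements:
3: 0
4: 0
5: 0
7: 0
13: 1
9: 0
18: 1
17: 0
Current total: 0 + 0 + 0 + 0 + 1 + 0 + 1 + 0 = 2
Shortfall: 28 − 2 = 26

26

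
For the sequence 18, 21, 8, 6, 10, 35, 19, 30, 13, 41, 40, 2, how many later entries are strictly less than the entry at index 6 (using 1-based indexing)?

4

The element at index 6 is 35.
Elements after it: 19, 30, 13, 41, 40, 2
Those smaller than 35: 19, 30, 13, 2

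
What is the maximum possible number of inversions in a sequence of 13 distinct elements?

The maximum occurs when the array is in strictly decreasing order: every one of the C(13, 2) pairs is inverted.
C(13, 2) = 13·12/2 = 78

78 inversions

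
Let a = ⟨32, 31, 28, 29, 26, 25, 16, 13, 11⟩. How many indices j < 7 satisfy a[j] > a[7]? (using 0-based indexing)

7

The element at index 7 is 13.
Elements before it: 32, 31, 28, 29, 26, 25, 16
Those larger than 13: 32, 31, 28, 29, 26, 25, 16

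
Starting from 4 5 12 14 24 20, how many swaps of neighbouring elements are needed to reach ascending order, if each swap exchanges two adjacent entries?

1 adjacent swap

The minimum number of adjacent swaps to sort an array equals its inversion count, since every such swap removes exactly one inversion.
Count inversions — for each element, later elements that are smaller:
4: none → 0
5: none → 0
12: none → 0
14: none → 0
24: 20 → 1
20: none → 0
Total inversions: 0 + 0 + 0 + 0 + 1 + 0 = 1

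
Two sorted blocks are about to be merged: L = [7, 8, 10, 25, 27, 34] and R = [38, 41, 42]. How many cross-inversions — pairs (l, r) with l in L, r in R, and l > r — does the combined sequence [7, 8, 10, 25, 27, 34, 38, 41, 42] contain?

0

Take each right-half value and tally the left-half values above it:
r = 38: none → 0
r = 41: none → 0
r = 42: none → 0
Cross-inversions: 0 + 0 + 0 = 0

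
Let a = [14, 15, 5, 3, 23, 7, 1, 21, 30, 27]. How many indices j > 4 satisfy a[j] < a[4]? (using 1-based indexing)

The element at index 4 is 3.
Elements after it: 23, 7, 1, 21, 30, 27
Those smaller than 3: 1

1 such element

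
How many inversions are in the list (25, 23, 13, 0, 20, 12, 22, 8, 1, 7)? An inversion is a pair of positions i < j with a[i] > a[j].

34 inversions

For each element, count later entries that are smaller:
25: 9
23: 8
13: 5
0: 0
20: 4
12: 3
22: 3
8: 2
1: 0
7: 0
Sum: 9 + 8 + 5 + 0 + 4 + 3 + 3 + 2 + 0 + 0 = 34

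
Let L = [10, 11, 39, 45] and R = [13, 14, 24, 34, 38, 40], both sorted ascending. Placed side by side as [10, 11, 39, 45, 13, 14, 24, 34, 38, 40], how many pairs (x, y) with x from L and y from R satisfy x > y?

11

Count, for every r in R, how many entries of L exceed r:
r = 13: 39, 45 → 2
r = 14: 39, 45 → 2
r = 24: 39, 45 → 2
r = 34: 39, 45 → 2
r = 38: 39, 45 → 2
r = 40: 45 → 1
Cross-inversions: 2 + 2 + 2 + 2 + 2 + 1 = 11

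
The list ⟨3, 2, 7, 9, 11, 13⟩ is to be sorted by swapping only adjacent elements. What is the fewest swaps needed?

Minimum adjacent swaps = number of inversions (each swap of adjacent out-of-order elements removes one inversion and no swap can remove more).
Count inversions — for each element, later elements that are smaller:
3: 2 → 1
2: none → 0
7: none → 0
9: none → 0
11: none → 0
13: none → 0
Total inversions: 1 + 0 + 0 + 0 + 0 + 0 = 1

1 swap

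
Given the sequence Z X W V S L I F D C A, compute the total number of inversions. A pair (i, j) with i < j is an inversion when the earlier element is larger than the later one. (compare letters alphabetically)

Element-by-element contributions:
Z → X, W, V, S, L, I, F, D, C, A → 10
X → W, V, S, L, I, F, D, C, A → 9
W → V, S, L, I, F, D, C, A → 8
V → S, L, I, F, D, C, A → 7
S → L, I, F, D, C, A → 6
L → I, F, D, C, A → 5
I → F, D, C, A → 4
F → D, C, A → 3
D → C, A → 2
C → A → 1
A → none → 0
Sum: 10 + 9 + 8 + 7 + 6 + 5 + 4 + 3 + 2 + 1 + 0 = 55

55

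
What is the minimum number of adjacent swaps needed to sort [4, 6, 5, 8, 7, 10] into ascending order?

2 swaps

Minimum adjacent swaps = number of inversions (each swap of adjacent out-of-order elements removes one inversion and no swap can remove more).
Count inversions — for each element, later elements that are smaller:
4: none → 0
6: 5 → 1
5: none → 0
8: 7 → 1
7: none → 0
10: none → 0
Total inversions: 0 + 1 + 0 + 1 + 0 + 0 = 2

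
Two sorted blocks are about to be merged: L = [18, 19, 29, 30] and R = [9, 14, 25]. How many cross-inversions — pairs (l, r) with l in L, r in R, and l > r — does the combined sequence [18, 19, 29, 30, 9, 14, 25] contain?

Count, for every r in R, how many entries of L exceed r:
r = 9: 18, 19, 29, 30 → 4
r = 14: 18, 19, 29, 30 → 4
r = 25: 29, 30 → 2
Cross-inversions: 4 + 4 + 2 = 10

Cross-inversions: 10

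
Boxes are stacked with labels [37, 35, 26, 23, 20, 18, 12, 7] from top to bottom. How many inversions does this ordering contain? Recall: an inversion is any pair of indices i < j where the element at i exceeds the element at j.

Count, for each position, how many later elements it exceeds:
37 → 35, 26, 23, 20, 18, 12, 7 → 7
35 → 26, 23, 20, 18, 12, 7 → 6
26 → 23, 20, 18, 12, 7 → 5
23 → 20, 18, 12, 7 → 4
20 → 18, 12, 7 → 3
18 → 12, 7 → 2
12 → 7 → 1
7 → none → 0
Sum: 7 + 6 + 5 + 4 + 3 + 2 + 1 + 0 = 28

28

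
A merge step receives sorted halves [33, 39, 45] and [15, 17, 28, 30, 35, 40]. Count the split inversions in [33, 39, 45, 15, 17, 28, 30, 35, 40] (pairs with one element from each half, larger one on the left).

For each element r of the right run, count left-run elements greater than r:
r = 15: 33, 39, 45 → 3
r = 17: 33, 39, 45 → 3
r = 28: 33, 39, 45 → 3
r = 30: 33, 39, 45 → 3
r = 35: 39, 45 → 2
r = 40: 45 → 1
Cross-inversions: 3 + 3 + 3 + 3 + 2 + 1 = 15

There are 15 split inversions.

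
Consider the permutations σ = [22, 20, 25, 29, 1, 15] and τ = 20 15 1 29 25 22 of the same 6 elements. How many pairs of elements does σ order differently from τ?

11

Assign each item its position (1..6) in the first ordering, then rewrite the second ordering as that position sequence:
positions: 22→1, 20→2, 25→3, 29→4, 1→5, 15→6
second ordering as positions: [2, 6, 5, 4, 3, 1]
Discordant pairs = inversions in this position sequence.
2: 1 → 1
6: 5, 4, 3, 1 → 4
5: 4, 3, 1 → 3
4: 3, 1 → 2
3: 1 → 1
1: 0
Total: 1 + 4 + 3 + 2 + 1 + 0 = 11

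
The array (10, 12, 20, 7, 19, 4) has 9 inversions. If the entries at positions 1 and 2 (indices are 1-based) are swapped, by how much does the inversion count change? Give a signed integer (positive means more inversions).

+1

Positions 1 and 2 hold 10 and 12; after swapping, the array is [12, 10, 20, 7, 19, 4].
Count, for each position, how many later elements it exceeds:
12 → 10, 7, 4 → 3
10 → 7, 4 → 2
20 → 7, 19, 4 → 3
7 → 4 → 1
19 → 4 → 1
4 → none → 0
Sum: 3 + 2 + 3 + 1 + 1 + 0 = 10
Change: 10 − 9 = +1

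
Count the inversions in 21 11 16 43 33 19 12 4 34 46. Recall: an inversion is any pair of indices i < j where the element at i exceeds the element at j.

Sweep left to right; for each value list the smaller values that follow it:
21: 5
11: 1
16: 2
43: 5
33: 3
19: 2
12: 1
4: 0
34: 0
46: 0
Sum: 5 + 1 + 2 + 5 + 3 + 2 + 1 + 0 + 0 + 0 = 19

Inversions: 19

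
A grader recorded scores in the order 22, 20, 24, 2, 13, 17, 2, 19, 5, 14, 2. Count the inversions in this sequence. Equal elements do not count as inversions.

Count, for each position, how many later elements it exceeds:
22: 9
20: 8
24: 8
2: 0
13: 3
17: 4
2: 0
19: 3
5: 1
14: 1
2: 0
Sum: 9 + 8 + 8 + 0 + 3 + 4 + 0 + 3 + 1 + 1 + 0 = 37

37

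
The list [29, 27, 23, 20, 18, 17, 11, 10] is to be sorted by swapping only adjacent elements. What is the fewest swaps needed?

Minimum adjacent swaps = number of inversions (each swap of adjacent out-of-order elements removes one inversion and no swap can remove more).
Count inversions — for each element, later elements that are smaller:
29: 27, 23, 20, 18, 17, 11, 10 → 7
27: 23, 20, 18, 17, 11, 10 → 6
23: 20, 18, 17, 11, 10 → 5
20: 18, 17, 11, 10 → 4
18: 17, 11, 10 → 3
17: 11, 10 → 2
11: 10 → 1
10: none → 0
Total inversions: 7 + 6 + 5 + 4 + 3 + 2 + 1 + 0 = 28

28 swaps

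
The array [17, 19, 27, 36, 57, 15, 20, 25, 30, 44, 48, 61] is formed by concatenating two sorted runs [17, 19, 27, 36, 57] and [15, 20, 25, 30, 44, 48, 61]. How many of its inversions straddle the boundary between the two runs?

There are 15 split inversions.

Count, for every r in R, how many entries of L exceed r:
r = 15: 17, 19, 27, 36, 57 → 5
r = 20: 27, 36, 57 → 3
r = 25: 27, 36, 57 → 3
r = 30: 36, 57 → 2
r = 44: 57 → 1
r = 48: 57 → 1
r = 61: none → 0
Cross-inversions: 5 + 3 + 3 + 2 + 1 + 1 + 0 = 15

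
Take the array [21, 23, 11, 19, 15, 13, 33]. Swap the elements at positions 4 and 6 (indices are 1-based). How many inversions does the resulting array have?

Positions 4 and 6 hold 19 and 13; after swapping, the array is [21, 23, 11, 13, 15, 19, 33].
For each element, count later entries that are smaller:
21 → 11, 13, 15, 19 → 4
23 → 11, 13, 15, 19 → 4
11 → none → 0
13 → none → 0
15 → none → 0
19 → none → 0
33 → none → 0
Sum: 4 + 4 + 0 + 0 + 0 + 0 + 0 = 8

8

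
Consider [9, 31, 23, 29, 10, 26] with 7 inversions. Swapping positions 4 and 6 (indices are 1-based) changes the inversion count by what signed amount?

Positions 4 and 6 hold 29 and 26; after swapping, the array is [9, 31, 23, 26, 10, 29].
Count, for each position, how many later elements it exceeds:
9: 0
31: 4
23: 1
26: 1
10: 0
29: 0
Sum: 0 + 4 + 1 + 1 + 0 + 0 = 6
Change: 6 − 7 = -1

-1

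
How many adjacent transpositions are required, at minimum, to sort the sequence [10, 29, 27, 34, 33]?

There are 2 swaps.

Minimum adjacent swaps = number of inversions (each swap of adjacent out-of-order elements removes one inversion and no swap can remove more).
Count inversions — for each element, later elements that are smaller:
10: none → 0
29: 27 → 1
27: none → 0
34: 33 → 1
33: none → 0
Total inversions: 0 + 1 + 0 + 1 + 0 = 2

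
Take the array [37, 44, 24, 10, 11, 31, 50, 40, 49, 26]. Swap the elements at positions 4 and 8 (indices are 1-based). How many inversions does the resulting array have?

24

Positions 4 and 8 hold 10 and 40; after swapping, the array is [37, 44, 24, 40, 11, 31, 50, 10, 49, 26].
Sweep left to right; for each value list the smaller values that follow it:
37 → 24, 11, 31, 10, 26 → 5
44 → 24, 40, 11, 31, 10, 26 → 6
24 → 11, 10 → 2
40 → 11, 31, 10, 26 → 4
11 → 10 → 1
31 → 10, 26 → 2
50 → 10, 49, 26 → 3
10 → none → 0
49 → 26 → 1
26 → none → 0
Sum: 5 + 6 + 2 + 4 + 1 + 2 + 3 + 0 + 1 + 0 = 24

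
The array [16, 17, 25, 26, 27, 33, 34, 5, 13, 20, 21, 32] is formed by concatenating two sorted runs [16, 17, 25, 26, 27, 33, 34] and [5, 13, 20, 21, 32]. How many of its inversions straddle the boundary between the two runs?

26

Take each right-half value and tally the left-half values above it:
r = 5: 16, 17, 25, 26, 27, 33, 34 → 7
r = 13: 16, 17, 25, 26, 27, 33, 34 → 7
r = 20: 25, 26, 27, 33, 34 → 5
r = 21: 25, 26, 27, 33, 34 → 5
r = 32: 33, 34 → 2
Cross-inversions: 7 + 7 + 5 + 5 + 2 = 26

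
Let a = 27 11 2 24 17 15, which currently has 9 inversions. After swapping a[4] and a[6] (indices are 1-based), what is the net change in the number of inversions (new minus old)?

Positions 4 and 6 hold 24 and 15; after swapping, the array is [27, 11, 2, 15, 17, 24].
Sweep left to right; for each value list the smaller values that follow it:
27 → 11, 2, 15, 17, 24 → 5
11 → 2 → 1
2 → none → 0
15 → none → 0
17 → none → 0
24 → none → 0
Sum: 5 + 1 + 0 + 0 + 0 + 0 = 6
Change: 6 − 9 = -3

-3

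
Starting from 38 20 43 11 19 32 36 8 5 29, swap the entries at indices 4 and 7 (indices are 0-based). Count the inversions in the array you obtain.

29

Positions 4 and 7 hold 19 and 8; after swapping, the array is [38, 20, 43, 11, 8, 32, 36, 19, 5, 29].
Sweep left to right; for each value list the smaller values that follow it:
38: 8
20: 4
43: 7
11: 2
8: 1
32: 3
36: 3
19: 1
5: 0
29: 0
Sum: 8 + 4 + 7 + 2 + 1 + 3 + 3 + 1 + 0 + 0 = 29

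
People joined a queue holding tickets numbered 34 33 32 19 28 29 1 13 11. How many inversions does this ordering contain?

For each element, count later entries that are smaller:
34 → 33, 32, 19, 28, 29, 1, 13, 11 → 8
33 → 32, 19, 28, 29, 1, 13, 11 → 7
32 → 19, 28, 29, 1, 13, 11 → 6
19 → 1, 13, 11 → 3
28 → 1, 13, 11 → 3
29 → 1, 13, 11 → 3
1 → none → 0
13 → 11 → 1
11 → none → 0
Sum: 8 + 7 + 6 + 3 + 3 + 3 + 0 + 1 + 0 = 31

There are 31 out-of-order pairs.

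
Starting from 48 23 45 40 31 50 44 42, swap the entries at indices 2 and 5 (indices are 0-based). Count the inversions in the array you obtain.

Positions 2 and 5 hold 45 and 50; after swapping, the array is [48, 23, 50, 40, 31, 45, 44, 42].
Sweep left to right; for each value list the smaller values that follow it:
48 → 23, 40, 31, 45, 44, 42 → 6
23 → none → 0
50 → 40, 31, 45, 44, 42 → 5
40 → 31 → 1
31 → none → 0
45 → 44, 42 → 2
44 → 42 → 1
42 → none → 0
Sum: 6 + 0 + 5 + 1 + 0 + 2 + 1 + 0 = 15

There are 15 inversions.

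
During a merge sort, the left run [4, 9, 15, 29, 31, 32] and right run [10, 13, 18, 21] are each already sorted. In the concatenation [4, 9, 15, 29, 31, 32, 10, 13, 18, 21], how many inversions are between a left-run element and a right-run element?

14

Take each right-half value and tally the left-half values above it:
r = 10: 15, 29, 31, 32 → 4
r = 13: 15, 29, 31, 32 → 4
r = 18: 29, 31, 32 → 3
r = 21: 29, 31, 32 → 3
Cross-inversions: 4 + 4 + 3 + 3 = 14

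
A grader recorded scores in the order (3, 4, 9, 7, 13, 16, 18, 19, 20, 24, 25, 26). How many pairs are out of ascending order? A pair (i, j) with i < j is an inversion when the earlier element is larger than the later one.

1 inversion

Sweep left to right; for each value list the smaller values that follow it:
3: 0
4: 0
9: 1
7: 0
13: 0
16: 0
18: 0
19: 0
20: 0
24: 0
25: 0
26: 0
Sum: 0 + 0 + 1 + 0 + 0 + 0 + 0 + 0 + 0 + 0 + 0 + 0 = 1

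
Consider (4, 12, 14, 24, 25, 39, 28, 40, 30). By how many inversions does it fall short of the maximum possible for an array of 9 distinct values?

Maximum inversions for 9 distinct elements is C(9, 2) = 9·8/2 = 36.
Current inversions — for each element, count later smaller elements:
4: 0
12: 0
14: 0
24: 0
25: 0
39: 2
28: 0
40: 1
30: 0
Current total: 0 + 0 + 0 + 0 + 0 + 2 + 0 + 1 + 0 = 3
Shortfall: 36 − 3 = 33

33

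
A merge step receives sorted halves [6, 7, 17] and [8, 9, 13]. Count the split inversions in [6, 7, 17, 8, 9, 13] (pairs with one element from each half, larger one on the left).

3 split inversions

For each element r of the right run, count left-run elements greater than r:
r = 8: 17 → 1
r = 9: 17 → 1
r = 13: 17 → 1
Cross-inversions: 1 + 1 + 1 = 3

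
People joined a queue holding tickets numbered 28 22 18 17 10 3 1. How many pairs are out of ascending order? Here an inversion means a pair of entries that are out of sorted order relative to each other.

For each element, count later entries that are smaller:
28: 6
22: 5
18: 4
17: 3
10: 2
3: 1
1: 0
Sum: 6 + 5 + 4 + 3 + 2 + 1 + 0 = 21

21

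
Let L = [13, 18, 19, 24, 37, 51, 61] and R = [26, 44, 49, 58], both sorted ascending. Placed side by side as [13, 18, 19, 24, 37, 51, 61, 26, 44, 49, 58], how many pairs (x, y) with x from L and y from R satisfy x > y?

8

Take each right-half value and tally the left-half values above it:
r = 26: 37, 51, 61 → 3
r = 44: 51, 61 → 2
r = 49: 51, 61 → 2
r = 58: 61 → 1
Cross-inversions: 3 + 2 + 2 + 1 = 8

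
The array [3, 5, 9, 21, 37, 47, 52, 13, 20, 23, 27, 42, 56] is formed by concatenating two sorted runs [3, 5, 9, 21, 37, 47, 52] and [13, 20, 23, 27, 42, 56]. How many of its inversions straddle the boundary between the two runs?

16

Count, for every r in R, how many entries of L exceed r:
r = 13: 21, 37, 47, 52 → 4
r = 20: 21, 37, 47, 52 → 4
r = 23: 37, 47, 52 → 3
r = 27: 37, 47, 52 → 3
r = 42: 47, 52 → 2
r = 56: none → 0
Cross-inversions: 4 + 4 + 3 + 3 + 2 + 0 = 16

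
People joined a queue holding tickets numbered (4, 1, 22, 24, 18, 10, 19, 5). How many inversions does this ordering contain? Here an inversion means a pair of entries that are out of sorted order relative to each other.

Element-by-element contributions:
4 → 1 → 1
1 → none → 0
22 → 18, 10, 19, 5 → 4
24 → 18, 10, 19, 5 → 4
18 → 10, 5 → 2
10 → 5 → 1
19 → 5 → 1
5 → none → 0
Sum: 1 + 0 + 4 + 4 + 2 + 1 + 1 + 0 = 13

13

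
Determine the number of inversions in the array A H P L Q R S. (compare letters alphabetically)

1 out-of-order pair

Element-by-element contributions:
A → none → 0
H → none → 0
P → L → 1
L → none → 0
Q → none → 0
R → none → 0
S → none → 0
Sum: 0 + 0 + 1 + 0 + 0 + 0 + 0 = 1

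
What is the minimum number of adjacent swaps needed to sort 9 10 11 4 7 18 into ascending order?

The minimum number of adjacent swaps to sort an array equals its inversion count, since every such swap removes exactly one inversion.
Count inversions — for each element, later elements that are smaller:
9: 4, 7 → 2
10: 4, 7 → 2
11: 4, 7 → 2
4: none → 0
7: none → 0
18: none → 0
Total inversions: 2 + 2 + 2 + 0 + 0 + 0 = 6

6 swaps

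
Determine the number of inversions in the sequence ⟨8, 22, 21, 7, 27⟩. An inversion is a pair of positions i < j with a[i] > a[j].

There are 4 inversions.

Out-of-order index pairs (0-indexed):
(0,3): 8 > 7
(1,2): 22 > 21
(1,3): 22 > 7
(2,3): 21 > 7
That's 4 pairs.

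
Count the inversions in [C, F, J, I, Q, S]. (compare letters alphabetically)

For each element, count later entries that are smaller:
C → none → 0
F → none → 0
J → I → 1
I → none → 0
Q → none → 0
S → none → 0
Sum: 0 + 0 + 1 + 0 + 0 + 0 = 1

Inversions: 1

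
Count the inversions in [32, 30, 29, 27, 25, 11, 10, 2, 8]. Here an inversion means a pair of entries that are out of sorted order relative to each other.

Sweep left to right; for each value list the smaller values that follow it:
32: 8
30: 7
29: 6
27: 5
25: 4
11: 3
10: 2
2: 0
8: 0
Sum: 8 + 7 + 6 + 5 + 4 + 3 + 2 + 0 + 0 = 35

35 inversions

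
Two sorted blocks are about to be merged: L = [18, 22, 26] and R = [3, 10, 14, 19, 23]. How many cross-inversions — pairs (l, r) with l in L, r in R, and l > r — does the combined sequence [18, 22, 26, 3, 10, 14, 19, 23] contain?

12 split inversions

Take each right-half value and tally the left-half values above it:
r = 3: 18, 22, 26 → 3
r = 10: 18, 22, 26 → 3
r = 14: 18, 22, 26 → 3
r = 19: 22, 26 → 2
r = 23: 26 → 1
Cross-inversions: 3 + 3 + 3 + 2 + 1 = 12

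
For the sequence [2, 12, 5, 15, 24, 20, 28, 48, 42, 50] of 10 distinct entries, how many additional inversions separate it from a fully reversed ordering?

Maximum inversions for 10 distinct elements is C(10, 2) = 10·9/2 = 45.
Current inversions — for each element, count later smaller elements:
2: 0
12: 1
5: 0
15: 0
24: 1
20: 0
28: 0
48: 1
42: 0
50: 0
Current total: 0 + 1 + 0 + 0 + 1 + 0 + 0 + 1 + 0 + 0 = 3
Shortfall: 45 − 3 = 42

42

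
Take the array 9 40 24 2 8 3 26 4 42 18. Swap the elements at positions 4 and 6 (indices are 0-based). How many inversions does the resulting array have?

22 inversions

Positions 4 and 6 hold 8 and 26; after swapping, the array is [9, 40, 24, 2, 26, 3, 8, 4, 42, 18].
Count, for each position, how many later elements it exceeds:
9: 4
40: 7
24: 5
2: 0
26: 4
3: 0
8: 1
4: 0
42: 1
18: 0
Sum: 4 + 7 + 5 + 0 + 4 + 0 + 1 + 0 + 1 + 0 = 22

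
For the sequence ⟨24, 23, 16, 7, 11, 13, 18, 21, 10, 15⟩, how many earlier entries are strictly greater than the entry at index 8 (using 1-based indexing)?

2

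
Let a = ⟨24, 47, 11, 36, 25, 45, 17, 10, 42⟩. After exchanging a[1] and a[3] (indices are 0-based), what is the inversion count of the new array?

Positions 1 and 3 hold 47 and 36; after swapping, the array is [24, 36, 11, 47, 25, 45, 17, 10, 42].
For each element, count later entries that are smaller:
24: 3
36: 4
11: 1
47: 5
25: 2
45: 3
17: 1
10: 0
42: 0
Sum: 3 + 4 + 1 + 5 + 2 + 3 + 1 + 0 + 0 = 19

19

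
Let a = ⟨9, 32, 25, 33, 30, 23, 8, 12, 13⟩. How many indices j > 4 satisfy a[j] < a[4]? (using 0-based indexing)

4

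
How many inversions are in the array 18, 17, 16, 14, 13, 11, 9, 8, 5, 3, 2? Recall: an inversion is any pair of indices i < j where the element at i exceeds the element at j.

55

Element-by-element contributions:
18: 10
17: 9
16: 8
14: 7
13: 6
11: 5
9: 4
8: 3
5: 2
3: 1
2: 0
Sum: 10 + 9 + 8 + 7 + 6 + 5 + 4 + 3 + 2 + 1 + 0 = 55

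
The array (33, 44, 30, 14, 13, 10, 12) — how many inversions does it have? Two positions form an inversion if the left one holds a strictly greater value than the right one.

Sweep left to right; for each value list the smaller values that follow it:
33: 5
44: 5
30: 4
14: 3
13: 2
10: 0
12: 0
Sum: 5 + 5 + 4 + 3 + 2 + 0 + 0 = 19

19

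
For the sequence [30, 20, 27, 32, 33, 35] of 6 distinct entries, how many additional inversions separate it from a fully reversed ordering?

Maximum inversions for 6 distinct elements is C(6, 2) = 6·5/2 = 15.
Current inversions — for each element, count later smaller elements:
30: 2
20: 0
27: 0
32: 0
33: 0
35: 0
Current total: 2 + 0 + 0 + 0 + 0 + 0 = 2
Shortfall: 15 − 2 = 13

13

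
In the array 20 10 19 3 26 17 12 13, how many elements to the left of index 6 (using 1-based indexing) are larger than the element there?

The element at index 6 is 17.
Elements before it: 20, 10, 19, 3, 26
Those larger than 17: 20, 19, 26

3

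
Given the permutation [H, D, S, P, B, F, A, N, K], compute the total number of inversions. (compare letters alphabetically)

20 inversions

Element-by-element contributions:
H: 4
D: 2
S: 6
P: 5
B: 1
F: 1
A: 0
N: 1
K: 0
Sum: 4 + 2 + 6 + 5 + 1 + 1 + 0 + 1 + 0 = 20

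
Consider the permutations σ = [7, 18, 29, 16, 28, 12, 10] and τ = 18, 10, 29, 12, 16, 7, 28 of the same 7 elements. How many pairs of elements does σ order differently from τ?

Assign each item its position (1..7) in the first ordering, then rewrite the second ordering as that position sequence:
positions: 7→1, 18→2, 29→3, 16→4, 28→5, 12→6, 10→7
second ordering as positions: [2, 7, 3, 6, 4, 1, 5]
Discordant pairs = inversions in this position sequence.
2: 1 → 1
7: 3, 6, 4, 1, 5 → 5
3: 1 → 1
6: 4, 1, 5 → 3
4: 1 → 1
1: 0
5: 0
Total: 1 + 5 + 1 + 3 + 1 + 0 + 0 = 11

11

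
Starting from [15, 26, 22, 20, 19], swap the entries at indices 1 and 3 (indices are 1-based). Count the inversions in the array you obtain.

7

Positions 1 and 3 hold 15 and 22; after swapping, the array is [22, 26, 15, 20, 19].
Sweep left to right; for each value list the smaller values that follow it:
22 → 15, 20, 19 → 3
26 → 15, 20, 19 → 3
15 → none → 0
20 → 19 → 1
19 → none → 0
Sum: 3 + 3 + 0 + 1 + 0 = 7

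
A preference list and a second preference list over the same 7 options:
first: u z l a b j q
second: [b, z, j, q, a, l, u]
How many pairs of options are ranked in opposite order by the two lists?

Assign each item its position (1..7) in the first ordering, then rewrite the second ordering as that position sequence:
positions: u→1, z→2, l→3, a→4, b→5, j→6, q→7
second ordering as positions: [5, 2, 6, 7, 4, 3, 1]
Discordant pairs = inversions in this position sequence.
5: 2, 4, 3, 1 → 4
2: 1 → 1
6: 4, 3, 1 → 3
7: 4, 3, 1 → 3
4: 3, 1 → 2
3: 1 → 1
1: 0
Total: 4 + 1 + 3 + 3 + 2 + 1 + 0 = 14

14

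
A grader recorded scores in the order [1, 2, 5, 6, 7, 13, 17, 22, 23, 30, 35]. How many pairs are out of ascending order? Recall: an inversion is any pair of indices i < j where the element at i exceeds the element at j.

0

Count, for each position, how many later elements it exceeds:
1: 0
2: 0
5: 0
6: 0
7: 0
13: 0
17: 0
22: 0
23: 0
30: 0
35: 0
Sum: 0 + 0 + 0 + 0 + 0 + 0 + 0 + 0 + 0 + 0 + 0 = 0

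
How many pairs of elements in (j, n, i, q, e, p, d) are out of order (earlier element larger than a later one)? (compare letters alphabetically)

13 inversions

For each element, count later entries that are smaller:
j: 3
n: 3
i: 2
q: 3
e: 1
p: 1
d: 0
Sum: 3 + 3 + 2 + 3 + 1 + 1 + 0 = 13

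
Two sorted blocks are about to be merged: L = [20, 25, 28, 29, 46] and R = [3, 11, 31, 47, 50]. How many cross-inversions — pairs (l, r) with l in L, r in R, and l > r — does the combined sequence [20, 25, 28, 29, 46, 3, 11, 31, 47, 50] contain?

Take each right-half value and tally the left-half values above it:
r = 3: 20, 25, 28, 29, 46 → 5
r = 11: 20, 25, 28, 29, 46 → 5
r = 31: 46 → 1
r = 47: none → 0
r = 50: none → 0
Cross-inversions: 5 + 5 + 1 + 0 + 0 = 11

11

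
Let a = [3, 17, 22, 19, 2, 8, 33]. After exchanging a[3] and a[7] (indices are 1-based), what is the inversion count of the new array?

Positions 3 and 7 hold 22 and 33; after swapping, the array is [3, 17, 33, 19, 2, 8, 22].
Sweep left to right; for each value list the smaller values that follow it:
3 → 2 → 1
17 → 2, 8 → 2
33 → 19, 2, 8, 22 → 4
19 → 2, 8 → 2
2 → none → 0
8 → none → 0
22 → none → 0
Sum: 1 + 2 + 4 + 2 + 0 + 0 + 0 = 9

9 inversions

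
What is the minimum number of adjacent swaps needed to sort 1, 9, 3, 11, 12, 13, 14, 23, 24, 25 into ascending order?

1

Minimum adjacent swaps = number of inversions (each swap of adjacent out-of-order elements removes one inversion and no swap can remove more).
Count inversions — for each element, later elements that are smaller:
1: none → 0
9: 3 → 1
3: none → 0
11: none → 0
12: none → 0
13: none → 0
14: none → 0
23: none → 0
24: none → 0
25: none → 0
Total inversions: 0 + 1 + 0 + 0 + 0 + 0 + 0 + 0 + 0 + 0 = 1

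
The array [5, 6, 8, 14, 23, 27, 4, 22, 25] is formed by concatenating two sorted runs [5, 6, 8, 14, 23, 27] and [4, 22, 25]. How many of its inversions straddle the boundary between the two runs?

9

For each element r of the right run, count left-run elements greater than r:
r = 4: 5, 6, 8, 14, 23, 27 → 6
r = 22: 23, 27 → 2
r = 25: 27 → 1
Cross-inversions: 6 + 2 + 1 = 9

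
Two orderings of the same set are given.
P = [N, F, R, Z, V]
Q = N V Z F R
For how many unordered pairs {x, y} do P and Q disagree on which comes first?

Assign each item its position (1..5) in the first ordering, then rewrite the second ordering as that position sequence:
positions: N→1, F→2, R→3, Z→4, V→5
second ordering as positions: [1, 5, 4, 2, 3]
Discordant pairs = inversions in this position sequence.
1: 0
5: 4, 2, 3 → 3
4: 2, 3 → 2
2: 0
3: 0
Total: 0 + 3 + 2 + 0 + 0 = 5

5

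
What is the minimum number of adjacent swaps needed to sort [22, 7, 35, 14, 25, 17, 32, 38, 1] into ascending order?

16 swaps

The minimum number of adjacent swaps to sort an array equals its inversion count, since every such swap removes exactly one inversion.
Count inversions — for each element, later elements that are smaller:
22: 7, 14, 17, 1 → 4
7: 1 → 1
35: 14, 25, 17, 32, 1 → 5
14: 1 → 1
25: 17, 1 → 2
17: 1 → 1
32: 1 → 1
38: 1 → 1
1: none → 0
Total inversions: 4 + 1 + 5 + 1 + 2 + 1 + 1 + 1 + 0 = 16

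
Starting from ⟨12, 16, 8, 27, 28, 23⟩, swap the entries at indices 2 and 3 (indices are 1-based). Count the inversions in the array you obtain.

Positions 2 and 3 hold 16 and 8; after swapping, the array is [12, 8, 16, 27, 28, 23].
For each element, count later entries that are smaller:
12: 1
8: 0
16: 0
27: 1
28: 1
23: 0
Sum: 1 + 0 + 0 + 1 + 1 + 0 = 3

There are 3 inversions.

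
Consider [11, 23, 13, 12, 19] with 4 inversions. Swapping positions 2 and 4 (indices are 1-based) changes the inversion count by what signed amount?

Positions 2 and 4 hold 23 and 12; after swapping, the array is [11, 12, 13, 23, 19].
Element-by-element contributions:
11: 0
12: 0
13: 0
23: 1
19: 0
Sum: 0 + 0 + 0 + 1 + 0 = 1
Change: 1 − 4 = -3

-3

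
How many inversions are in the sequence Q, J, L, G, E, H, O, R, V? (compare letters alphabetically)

13

Sweep left to right; for each value list the smaller values that follow it:
Q: 6
J: 3
L: 3
G: 1
E: 0
H: 0
O: 0
R: 0
V: 0
Sum: 6 + 3 + 3 + 1 + 0 + 0 + 0 + 0 + 0 = 13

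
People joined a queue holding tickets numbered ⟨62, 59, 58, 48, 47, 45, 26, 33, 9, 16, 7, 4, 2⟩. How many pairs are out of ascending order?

76

Sweep left to right; for each value list the smaller values that follow it:
62: 12
59: 11
58: 10
48: 9
47: 8
45: 7
26: 5
33: 5
9: 3
16: 3
7: 2
4: 1
2: 0
Sum: 12 + 11 + 10 + 9 + 8 + 7 + 5 + 5 + 3 + 3 + 2 + 1 + 0 = 76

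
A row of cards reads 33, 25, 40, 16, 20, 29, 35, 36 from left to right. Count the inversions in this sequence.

There are 11 inversions.

Count, for each position, how many later elements it exceeds:
33 → 25, 16, 20, 29 → 4
25 → 16, 20 → 2
40 → 16, 20, 29, 35, 36 → 5
16 → none → 0
20 → none → 0
29 → none → 0
35 → none → 0
36 → none → 0
Sum: 4 + 2 + 5 + 0 + 0 + 0 + 0 + 0 = 11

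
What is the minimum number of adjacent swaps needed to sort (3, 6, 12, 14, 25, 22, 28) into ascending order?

1

Each adjacent swap fixes exactly one inversion, so the minimum swap count equals the number of inversions.
Count inversions — for each element, later elements that are smaller:
3: none → 0
6: none → 0
12: none → 0
14: none → 0
25: 22 → 1
22: none → 0
28: none → 0
Total inversions: 0 + 0 + 0 + 0 + 1 + 0 + 0 = 1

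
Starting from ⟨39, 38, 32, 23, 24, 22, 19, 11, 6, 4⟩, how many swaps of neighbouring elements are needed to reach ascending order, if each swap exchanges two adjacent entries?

44

Minimum adjacent swaps = number of inversions (each swap of adjacent out-of-order elements removes one inversion and no swap can remove more).
Count inversions — for each element, later elements that are smaller:
39: 38, 32, 23, 24, 22, 19, 11, 6, 4 → 9
38: 32, 23, 24, 22, 19, 11, 6, 4 → 8
32: 23, 24, 22, 19, 11, 6, 4 → 7
23: 22, 19, 11, 6, 4 → 5
24: 22, 19, 11, 6, 4 → 5
22: 19, 11, 6, 4 → 4
19: 11, 6, 4 → 3
11: 6, 4 → 2
6: 4 → 1
4: none → 0
Total inversions: 9 + 8 + 7 + 5 + 5 + 4 + 3 + 2 + 1 + 0 = 44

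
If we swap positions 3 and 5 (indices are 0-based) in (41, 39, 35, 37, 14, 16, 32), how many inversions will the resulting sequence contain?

Inversions: 16

Positions 3 and 5 hold 37 and 16; after swapping, the array is [41, 39, 35, 16, 14, 37, 32].
Count, for each position, how many later elements it exceeds:
41 → 39, 35, 16, 14, 37, 32 → 6
39 → 35, 16, 14, 37, 32 → 5
35 → 16, 14, 32 → 3
16 → 14 → 1
14 → none → 0
37 → 32 → 1
32 → none → 0
Sum: 6 + 5 + 3 + 1 + 0 + 1 + 0 = 16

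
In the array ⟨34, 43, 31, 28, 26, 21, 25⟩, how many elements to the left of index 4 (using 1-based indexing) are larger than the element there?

3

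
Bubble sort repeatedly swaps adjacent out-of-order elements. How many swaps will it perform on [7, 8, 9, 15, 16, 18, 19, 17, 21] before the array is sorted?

The minimum number of adjacent swaps to sort an array equals its inversion count, since every such swap removes exactly one inversion.
Count inversions — for each element, later elements that are smaller:
7: none → 0
8: none → 0
9: none → 0
15: none → 0
16: none → 0
18: 17 → 1
19: 17 → 1
17: none → 0
21: none → 0
Total inversions: 0 + 0 + 0 + 0 + 0 + 1 + 1 + 0 + 0 = 2

Swaps: 2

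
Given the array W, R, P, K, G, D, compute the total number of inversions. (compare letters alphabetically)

Element-by-element contributions:
W → R, P, K, G, D → 5
R → P, K, G, D → 4
P → K, G, D → 3
K → G, D → 2
G → D → 1
D → none → 0
Sum: 5 + 4 + 3 + 2 + 1 + 0 = 15

15 inversions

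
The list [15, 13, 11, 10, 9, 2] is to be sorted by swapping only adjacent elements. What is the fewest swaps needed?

Swaps: 15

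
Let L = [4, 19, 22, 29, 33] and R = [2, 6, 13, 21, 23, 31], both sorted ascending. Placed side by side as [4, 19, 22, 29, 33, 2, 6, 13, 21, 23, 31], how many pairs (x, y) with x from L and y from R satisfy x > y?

19

Take each right-half value and tally the left-half values above it:
r = 2: 4, 19, 22, 29, 33 → 5
r = 6: 19, 22, 29, 33 → 4
r = 13: 19, 22, 29, 33 → 4
r = 21: 22, 29, 33 → 3
r = 23: 29, 33 → 2
r = 31: 33 → 1
Cross-inversions: 5 + 4 + 4 + 3 + 2 + 1 = 19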